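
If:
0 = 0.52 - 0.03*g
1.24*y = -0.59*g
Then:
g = 17.33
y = -8.25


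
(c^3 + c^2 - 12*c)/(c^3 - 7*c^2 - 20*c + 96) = c/(c - 8)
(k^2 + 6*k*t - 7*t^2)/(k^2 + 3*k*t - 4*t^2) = (k + 7*t)/(k + 4*t)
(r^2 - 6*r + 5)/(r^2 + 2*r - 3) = (r - 5)/(r + 3)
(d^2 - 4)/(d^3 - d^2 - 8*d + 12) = (d + 2)/(d^2 + d - 6)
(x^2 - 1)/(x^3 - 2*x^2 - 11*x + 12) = (x + 1)/(x^2 - x - 12)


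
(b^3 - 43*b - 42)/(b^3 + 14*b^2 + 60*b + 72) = (b^2 - 6*b - 7)/(b^2 + 8*b + 12)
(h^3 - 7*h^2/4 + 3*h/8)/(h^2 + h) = (8*h^2 - 14*h + 3)/(8*(h + 1))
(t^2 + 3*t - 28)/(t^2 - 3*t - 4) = (t + 7)/(t + 1)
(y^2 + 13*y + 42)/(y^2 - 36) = (y + 7)/(y - 6)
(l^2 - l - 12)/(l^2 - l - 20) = (-l^2 + l + 12)/(-l^2 + l + 20)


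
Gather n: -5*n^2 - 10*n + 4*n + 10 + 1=-5*n^2 - 6*n + 11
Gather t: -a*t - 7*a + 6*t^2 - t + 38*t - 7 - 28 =-7*a + 6*t^2 + t*(37 - a) - 35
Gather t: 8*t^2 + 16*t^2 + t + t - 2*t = 24*t^2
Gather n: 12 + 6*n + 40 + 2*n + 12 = 8*n + 64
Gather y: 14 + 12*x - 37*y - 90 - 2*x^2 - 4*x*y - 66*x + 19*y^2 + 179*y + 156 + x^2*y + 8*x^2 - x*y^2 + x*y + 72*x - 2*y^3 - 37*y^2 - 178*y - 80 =6*x^2 + 18*x - 2*y^3 + y^2*(-x - 18) + y*(x^2 - 3*x - 36)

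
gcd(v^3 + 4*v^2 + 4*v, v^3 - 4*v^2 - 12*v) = v^2 + 2*v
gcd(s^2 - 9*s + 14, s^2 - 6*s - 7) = s - 7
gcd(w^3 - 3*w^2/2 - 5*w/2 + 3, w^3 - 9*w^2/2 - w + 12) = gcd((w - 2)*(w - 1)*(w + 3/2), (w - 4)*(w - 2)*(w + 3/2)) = w^2 - w/2 - 3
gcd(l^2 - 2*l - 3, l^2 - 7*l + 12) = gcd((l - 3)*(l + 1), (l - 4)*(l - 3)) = l - 3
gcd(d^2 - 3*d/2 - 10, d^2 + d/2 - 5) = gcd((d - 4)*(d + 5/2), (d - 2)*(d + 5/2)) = d + 5/2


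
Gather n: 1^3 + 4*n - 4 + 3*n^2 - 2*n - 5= 3*n^2 + 2*n - 8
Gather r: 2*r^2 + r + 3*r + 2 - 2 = 2*r^2 + 4*r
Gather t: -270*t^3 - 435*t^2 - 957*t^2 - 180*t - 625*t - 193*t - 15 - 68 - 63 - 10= -270*t^3 - 1392*t^2 - 998*t - 156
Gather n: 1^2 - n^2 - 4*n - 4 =-n^2 - 4*n - 3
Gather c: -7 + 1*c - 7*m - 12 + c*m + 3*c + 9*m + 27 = c*(m + 4) + 2*m + 8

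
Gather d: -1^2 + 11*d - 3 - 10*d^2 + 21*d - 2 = -10*d^2 + 32*d - 6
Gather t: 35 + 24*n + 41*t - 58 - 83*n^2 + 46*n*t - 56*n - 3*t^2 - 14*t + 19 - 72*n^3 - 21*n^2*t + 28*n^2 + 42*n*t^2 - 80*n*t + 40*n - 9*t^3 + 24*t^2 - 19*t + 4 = -72*n^3 - 55*n^2 + 8*n - 9*t^3 + t^2*(42*n + 21) + t*(-21*n^2 - 34*n + 8)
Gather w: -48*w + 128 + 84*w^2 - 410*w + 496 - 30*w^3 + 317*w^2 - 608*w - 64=-30*w^3 + 401*w^2 - 1066*w + 560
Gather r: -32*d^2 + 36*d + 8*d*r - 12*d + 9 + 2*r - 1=-32*d^2 + 24*d + r*(8*d + 2) + 8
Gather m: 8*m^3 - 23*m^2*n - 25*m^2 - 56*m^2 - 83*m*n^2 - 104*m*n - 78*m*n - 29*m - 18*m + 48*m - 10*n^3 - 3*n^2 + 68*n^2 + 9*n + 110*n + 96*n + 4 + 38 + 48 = 8*m^3 + m^2*(-23*n - 81) + m*(-83*n^2 - 182*n + 1) - 10*n^3 + 65*n^2 + 215*n + 90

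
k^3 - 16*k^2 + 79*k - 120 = (k - 8)*(k - 5)*(k - 3)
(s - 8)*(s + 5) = s^2 - 3*s - 40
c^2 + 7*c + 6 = (c + 1)*(c + 6)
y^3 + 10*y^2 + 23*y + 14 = (y + 1)*(y + 2)*(y + 7)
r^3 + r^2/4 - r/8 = r*(r - 1/4)*(r + 1/2)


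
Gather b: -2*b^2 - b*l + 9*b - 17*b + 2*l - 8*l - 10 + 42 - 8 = -2*b^2 + b*(-l - 8) - 6*l + 24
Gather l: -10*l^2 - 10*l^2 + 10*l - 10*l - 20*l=-20*l^2 - 20*l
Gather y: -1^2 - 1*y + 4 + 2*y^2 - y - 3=2*y^2 - 2*y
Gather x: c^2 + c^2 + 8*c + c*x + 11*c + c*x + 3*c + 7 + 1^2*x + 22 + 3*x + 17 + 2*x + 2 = 2*c^2 + 22*c + x*(2*c + 6) + 48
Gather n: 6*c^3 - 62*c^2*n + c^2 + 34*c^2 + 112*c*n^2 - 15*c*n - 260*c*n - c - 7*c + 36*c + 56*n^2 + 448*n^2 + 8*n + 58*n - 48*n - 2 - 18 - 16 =6*c^3 + 35*c^2 + 28*c + n^2*(112*c + 504) + n*(-62*c^2 - 275*c + 18) - 36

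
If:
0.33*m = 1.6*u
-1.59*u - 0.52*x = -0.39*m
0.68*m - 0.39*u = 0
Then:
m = 0.00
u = 0.00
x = 0.00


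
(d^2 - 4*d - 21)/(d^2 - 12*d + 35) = (d + 3)/(d - 5)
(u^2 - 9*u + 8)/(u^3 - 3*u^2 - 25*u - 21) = (-u^2 + 9*u - 8)/(-u^3 + 3*u^2 + 25*u + 21)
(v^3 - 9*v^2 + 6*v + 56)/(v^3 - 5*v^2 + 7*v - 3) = (v^3 - 9*v^2 + 6*v + 56)/(v^3 - 5*v^2 + 7*v - 3)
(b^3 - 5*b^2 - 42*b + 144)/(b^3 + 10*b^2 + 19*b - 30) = (b^2 - 11*b + 24)/(b^2 + 4*b - 5)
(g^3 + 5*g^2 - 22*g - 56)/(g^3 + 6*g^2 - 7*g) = (g^2 - 2*g - 8)/(g*(g - 1))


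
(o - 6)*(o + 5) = o^2 - o - 30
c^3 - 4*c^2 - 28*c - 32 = (c - 8)*(c + 2)^2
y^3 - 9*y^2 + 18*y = y*(y - 6)*(y - 3)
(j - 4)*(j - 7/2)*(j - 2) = j^3 - 19*j^2/2 + 29*j - 28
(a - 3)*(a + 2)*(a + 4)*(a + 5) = a^4 + 8*a^3 + 5*a^2 - 74*a - 120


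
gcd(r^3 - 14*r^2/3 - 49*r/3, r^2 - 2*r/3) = r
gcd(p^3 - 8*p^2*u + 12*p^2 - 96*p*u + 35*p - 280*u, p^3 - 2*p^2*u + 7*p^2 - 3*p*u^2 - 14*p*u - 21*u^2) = p + 7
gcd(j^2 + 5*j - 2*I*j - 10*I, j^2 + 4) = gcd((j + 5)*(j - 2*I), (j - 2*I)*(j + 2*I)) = j - 2*I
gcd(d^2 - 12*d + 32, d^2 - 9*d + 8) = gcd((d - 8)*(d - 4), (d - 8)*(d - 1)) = d - 8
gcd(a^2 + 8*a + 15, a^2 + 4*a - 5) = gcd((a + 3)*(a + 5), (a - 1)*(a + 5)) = a + 5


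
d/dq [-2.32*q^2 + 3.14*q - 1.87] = 3.14 - 4.64*q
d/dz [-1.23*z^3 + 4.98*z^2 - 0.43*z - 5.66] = -3.69*z^2 + 9.96*z - 0.43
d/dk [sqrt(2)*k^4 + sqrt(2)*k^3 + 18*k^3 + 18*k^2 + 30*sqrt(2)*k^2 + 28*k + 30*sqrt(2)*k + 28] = 4*sqrt(2)*k^3 + 3*sqrt(2)*k^2 + 54*k^2 + 36*k + 60*sqrt(2)*k + 28 + 30*sqrt(2)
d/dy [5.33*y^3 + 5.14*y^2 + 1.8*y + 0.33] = 15.99*y^2 + 10.28*y + 1.8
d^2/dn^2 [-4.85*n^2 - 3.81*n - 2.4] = -9.70000000000000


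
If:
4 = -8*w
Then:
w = -1/2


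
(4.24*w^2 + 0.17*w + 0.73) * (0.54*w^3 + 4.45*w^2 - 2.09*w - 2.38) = 2.2896*w^5 + 18.9598*w^4 - 7.7109*w^3 - 7.198*w^2 - 1.9303*w - 1.7374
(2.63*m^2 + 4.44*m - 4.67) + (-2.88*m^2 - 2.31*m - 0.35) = -0.25*m^2 + 2.13*m - 5.02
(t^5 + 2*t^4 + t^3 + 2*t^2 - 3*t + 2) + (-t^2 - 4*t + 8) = t^5 + 2*t^4 + t^3 + t^2 - 7*t + 10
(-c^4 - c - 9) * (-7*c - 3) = 7*c^5 + 3*c^4 + 7*c^2 + 66*c + 27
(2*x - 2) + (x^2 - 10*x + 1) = x^2 - 8*x - 1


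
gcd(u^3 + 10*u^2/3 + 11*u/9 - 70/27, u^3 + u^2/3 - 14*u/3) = u + 7/3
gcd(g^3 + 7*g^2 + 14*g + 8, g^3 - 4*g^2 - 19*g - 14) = g^2 + 3*g + 2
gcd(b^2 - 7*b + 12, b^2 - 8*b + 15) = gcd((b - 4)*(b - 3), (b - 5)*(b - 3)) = b - 3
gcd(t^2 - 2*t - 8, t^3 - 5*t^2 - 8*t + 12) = t + 2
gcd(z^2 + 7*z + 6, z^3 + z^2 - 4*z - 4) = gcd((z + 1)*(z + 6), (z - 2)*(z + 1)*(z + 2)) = z + 1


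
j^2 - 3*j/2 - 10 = (j - 4)*(j + 5/2)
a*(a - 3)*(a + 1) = a^3 - 2*a^2 - 3*a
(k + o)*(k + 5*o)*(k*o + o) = k^3*o + 6*k^2*o^2 + k^2*o + 5*k*o^3 + 6*k*o^2 + 5*o^3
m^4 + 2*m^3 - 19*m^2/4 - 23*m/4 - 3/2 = (m - 2)*(m + 1/2)^2*(m + 3)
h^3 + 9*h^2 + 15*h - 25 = (h - 1)*(h + 5)^2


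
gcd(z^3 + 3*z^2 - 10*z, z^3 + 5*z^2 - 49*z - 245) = z + 5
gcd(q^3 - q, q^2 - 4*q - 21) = 1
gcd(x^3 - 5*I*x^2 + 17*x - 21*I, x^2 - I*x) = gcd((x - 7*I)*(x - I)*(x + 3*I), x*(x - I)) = x - I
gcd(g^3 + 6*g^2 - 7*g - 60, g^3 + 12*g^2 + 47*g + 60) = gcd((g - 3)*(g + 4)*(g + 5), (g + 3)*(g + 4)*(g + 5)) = g^2 + 9*g + 20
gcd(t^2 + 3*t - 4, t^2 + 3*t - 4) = t^2 + 3*t - 4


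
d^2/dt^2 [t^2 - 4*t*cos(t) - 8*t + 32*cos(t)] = 4*t*cos(t) + 8*sin(t) - 32*cos(t) + 2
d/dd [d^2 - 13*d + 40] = 2*d - 13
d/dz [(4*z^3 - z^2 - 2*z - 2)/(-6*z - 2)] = (-24*z^3 - 9*z^2 + 2*z - 4)/(2*(9*z^2 + 6*z + 1))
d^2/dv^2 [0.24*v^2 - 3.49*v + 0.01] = 0.480000000000000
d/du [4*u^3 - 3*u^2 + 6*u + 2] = 12*u^2 - 6*u + 6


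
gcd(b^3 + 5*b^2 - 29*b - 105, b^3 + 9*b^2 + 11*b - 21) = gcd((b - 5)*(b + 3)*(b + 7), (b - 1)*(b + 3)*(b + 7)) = b^2 + 10*b + 21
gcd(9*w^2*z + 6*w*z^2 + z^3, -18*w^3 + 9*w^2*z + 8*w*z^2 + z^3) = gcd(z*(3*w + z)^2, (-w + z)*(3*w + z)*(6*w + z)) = 3*w + z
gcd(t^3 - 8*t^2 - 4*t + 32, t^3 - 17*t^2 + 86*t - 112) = t^2 - 10*t + 16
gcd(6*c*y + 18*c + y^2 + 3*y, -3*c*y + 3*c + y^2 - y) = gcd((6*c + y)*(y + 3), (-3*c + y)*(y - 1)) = 1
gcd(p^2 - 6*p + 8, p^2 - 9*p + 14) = p - 2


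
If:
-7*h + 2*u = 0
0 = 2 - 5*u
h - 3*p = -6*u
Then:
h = 4/35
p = 88/105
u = 2/5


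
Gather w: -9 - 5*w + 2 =-5*w - 7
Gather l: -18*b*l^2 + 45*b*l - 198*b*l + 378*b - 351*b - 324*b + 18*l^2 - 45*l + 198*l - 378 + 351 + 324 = -297*b + l^2*(18 - 18*b) + l*(153 - 153*b) + 297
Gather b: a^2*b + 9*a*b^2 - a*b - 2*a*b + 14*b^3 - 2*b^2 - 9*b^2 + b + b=14*b^3 + b^2*(9*a - 11) + b*(a^2 - 3*a + 2)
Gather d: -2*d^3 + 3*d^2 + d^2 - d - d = -2*d^3 + 4*d^2 - 2*d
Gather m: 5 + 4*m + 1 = 4*m + 6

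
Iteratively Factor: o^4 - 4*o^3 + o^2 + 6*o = (o - 3)*(o^3 - o^2 - 2*o) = (o - 3)*(o - 2)*(o^2 + o) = o*(o - 3)*(o - 2)*(o + 1)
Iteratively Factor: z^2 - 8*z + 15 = (z - 5)*(z - 3)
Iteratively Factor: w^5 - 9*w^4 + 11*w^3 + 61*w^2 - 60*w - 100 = (w - 5)*(w^4 - 4*w^3 - 9*w^2 + 16*w + 20) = (w - 5)*(w - 2)*(w^3 - 2*w^2 - 13*w - 10) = (w - 5)*(w - 2)*(w + 1)*(w^2 - 3*w - 10) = (w - 5)^2*(w - 2)*(w + 1)*(w + 2)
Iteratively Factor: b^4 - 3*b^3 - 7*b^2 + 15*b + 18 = (b + 2)*(b^3 - 5*b^2 + 3*b + 9) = (b - 3)*(b + 2)*(b^2 - 2*b - 3) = (b - 3)^2*(b + 2)*(b + 1)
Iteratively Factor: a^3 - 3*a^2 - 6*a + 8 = (a - 4)*(a^2 + a - 2) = (a - 4)*(a + 2)*(a - 1)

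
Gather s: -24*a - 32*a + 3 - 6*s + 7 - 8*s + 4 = -56*a - 14*s + 14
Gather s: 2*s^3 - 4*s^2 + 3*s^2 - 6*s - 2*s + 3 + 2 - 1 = 2*s^3 - s^2 - 8*s + 4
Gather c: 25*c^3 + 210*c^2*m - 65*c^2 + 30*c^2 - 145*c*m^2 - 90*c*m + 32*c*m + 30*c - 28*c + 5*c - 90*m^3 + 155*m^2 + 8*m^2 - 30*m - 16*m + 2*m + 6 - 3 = 25*c^3 + c^2*(210*m - 35) + c*(-145*m^2 - 58*m + 7) - 90*m^3 + 163*m^2 - 44*m + 3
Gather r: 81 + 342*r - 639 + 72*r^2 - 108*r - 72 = 72*r^2 + 234*r - 630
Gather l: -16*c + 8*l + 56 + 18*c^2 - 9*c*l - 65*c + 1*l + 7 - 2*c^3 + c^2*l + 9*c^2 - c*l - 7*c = -2*c^3 + 27*c^2 - 88*c + l*(c^2 - 10*c + 9) + 63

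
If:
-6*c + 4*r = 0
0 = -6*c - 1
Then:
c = -1/6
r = -1/4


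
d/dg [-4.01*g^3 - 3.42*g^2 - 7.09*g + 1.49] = -12.03*g^2 - 6.84*g - 7.09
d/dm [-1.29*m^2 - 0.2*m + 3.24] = -2.58*m - 0.2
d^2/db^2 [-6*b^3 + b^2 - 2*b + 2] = 2 - 36*b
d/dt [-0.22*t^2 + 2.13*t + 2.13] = 2.13 - 0.44*t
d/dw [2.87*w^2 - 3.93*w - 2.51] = 5.74*w - 3.93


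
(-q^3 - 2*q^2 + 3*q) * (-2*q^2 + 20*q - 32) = 2*q^5 - 16*q^4 - 14*q^3 + 124*q^2 - 96*q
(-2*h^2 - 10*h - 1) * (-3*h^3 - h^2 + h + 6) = 6*h^5 + 32*h^4 + 11*h^3 - 21*h^2 - 61*h - 6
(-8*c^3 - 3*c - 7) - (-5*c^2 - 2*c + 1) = -8*c^3 + 5*c^2 - c - 8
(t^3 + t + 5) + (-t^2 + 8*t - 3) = t^3 - t^2 + 9*t + 2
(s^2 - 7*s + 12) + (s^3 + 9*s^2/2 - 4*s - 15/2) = s^3 + 11*s^2/2 - 11*s + 9/2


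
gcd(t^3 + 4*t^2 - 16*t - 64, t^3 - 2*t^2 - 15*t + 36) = t + 4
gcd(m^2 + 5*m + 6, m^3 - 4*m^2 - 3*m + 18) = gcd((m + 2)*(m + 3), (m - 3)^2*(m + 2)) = m + 2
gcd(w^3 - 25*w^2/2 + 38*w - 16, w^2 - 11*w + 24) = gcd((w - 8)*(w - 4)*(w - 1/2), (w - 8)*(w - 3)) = w - 8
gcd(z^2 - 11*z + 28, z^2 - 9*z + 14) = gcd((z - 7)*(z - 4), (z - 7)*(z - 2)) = z - 7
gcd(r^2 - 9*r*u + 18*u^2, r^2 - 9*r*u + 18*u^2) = r^2 - 9*r*u + 18*u^2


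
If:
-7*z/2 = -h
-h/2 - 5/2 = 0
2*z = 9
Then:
No Solution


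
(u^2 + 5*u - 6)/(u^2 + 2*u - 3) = (u + 6)/(u + 3)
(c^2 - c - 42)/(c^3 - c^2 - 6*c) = (-c^2 + c + 42)/(c*(-c^2 + c + 6))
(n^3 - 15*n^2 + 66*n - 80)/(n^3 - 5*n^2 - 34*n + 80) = (n - 5)/(n + 5)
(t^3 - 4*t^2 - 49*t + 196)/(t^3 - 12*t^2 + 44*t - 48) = (t^2 - 49)/(t^2 - 8*t + 12)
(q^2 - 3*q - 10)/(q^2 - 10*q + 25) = (q + 2)/(q - 5)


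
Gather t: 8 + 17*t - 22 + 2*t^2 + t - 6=2*t^2 + 18*t - 20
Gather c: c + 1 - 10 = c - 9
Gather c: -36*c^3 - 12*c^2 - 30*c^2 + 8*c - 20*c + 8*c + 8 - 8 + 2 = -36*c^3 - 42*c^2 - 4*c + 2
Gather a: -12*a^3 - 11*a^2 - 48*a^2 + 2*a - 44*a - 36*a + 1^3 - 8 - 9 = -12*a^3 - 59*a^2 - 78*a - 16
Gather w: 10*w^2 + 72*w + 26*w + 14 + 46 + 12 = 10*w^2 + 98*w + 72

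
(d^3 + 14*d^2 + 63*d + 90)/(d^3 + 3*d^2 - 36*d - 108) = (d + 5)/(d - 6)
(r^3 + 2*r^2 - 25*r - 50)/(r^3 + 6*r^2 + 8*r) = (r^2 - 25)/(r*(r + 4))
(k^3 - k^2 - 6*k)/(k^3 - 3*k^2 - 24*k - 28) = k*(k - 3)/(k^2 - 5*k - 14)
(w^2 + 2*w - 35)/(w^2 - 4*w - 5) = (w + 7)/(w + 1)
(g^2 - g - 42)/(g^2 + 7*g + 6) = (g - 7)/(g + 1)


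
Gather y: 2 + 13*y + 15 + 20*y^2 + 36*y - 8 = 20*y^2 + 49*y + 9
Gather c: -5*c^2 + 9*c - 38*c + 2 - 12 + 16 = -5*c^2 - 29*c + 6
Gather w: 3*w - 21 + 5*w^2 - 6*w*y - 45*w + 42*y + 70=5*w^2 + w*(-6*y - 42) + 42*y + 49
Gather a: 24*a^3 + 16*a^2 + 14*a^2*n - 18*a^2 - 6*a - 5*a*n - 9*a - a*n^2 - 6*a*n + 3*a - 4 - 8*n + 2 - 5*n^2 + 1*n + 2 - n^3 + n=24*a^3 + a^2*(14*n - 2) + a*(-n^2 - 11*n - 12) - n^3 - 5*n^2 - 6*n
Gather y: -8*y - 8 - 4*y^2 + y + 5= -4*y^2 - 7*y - 3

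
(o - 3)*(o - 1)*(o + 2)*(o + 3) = o^4 + o^3 - 11*o^2 - 9*o + 18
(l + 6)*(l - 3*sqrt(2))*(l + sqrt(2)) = l^3 - 2*sqrt(2)*l^2 + 6*l^2 - 12*sqrt(2)*l - 6*l - 36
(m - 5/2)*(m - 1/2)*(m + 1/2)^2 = m^4 - 2*m^3 - 3*m^2/2 + m/2 + 5/16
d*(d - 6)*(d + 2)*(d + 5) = d^4 + d^3 - 32*d^2 - 60*d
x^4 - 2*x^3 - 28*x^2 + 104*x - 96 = (x - 4)*(x - 2)^2*(x + 6)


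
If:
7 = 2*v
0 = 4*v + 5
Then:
No Solution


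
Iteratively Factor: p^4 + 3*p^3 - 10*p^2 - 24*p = (p + 2)*(p^3 + p^2 - 12*p) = (p + 2)*(p + 4)*(p^2 - 3*p) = (p - 3)*(p + 2)*(p + 4)*(p)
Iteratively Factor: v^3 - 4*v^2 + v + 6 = (v + 1)*(v^2 - 5*v + 6) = (v - 3)*(v + 1)*(v - 2)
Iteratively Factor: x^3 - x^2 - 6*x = (x + 2)*(x^2 - 3*x) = (x - 3)*(x + 2)*(x)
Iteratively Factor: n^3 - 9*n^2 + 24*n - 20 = (n - 5)*(n^2 - 4*n + 4) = (n - 5)*(n - 2)*(n - 2)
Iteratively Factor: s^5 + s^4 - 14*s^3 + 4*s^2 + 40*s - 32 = (s - 1)*(s^4 + 2*s^3 - 12*s^2 - 8*s + 32) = (s - 2)*(s - 1)*(s^3 + 4*s^2 - 4*s - 16) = (s - 2)^2*(s - 1)*(s^2 + 6*s + 8) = (s - 2)^2*(s - 1)*(s + 4)*(s + 2)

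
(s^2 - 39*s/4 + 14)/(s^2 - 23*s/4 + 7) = (s - 8)/(s - 4)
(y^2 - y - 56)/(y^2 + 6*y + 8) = (y^2 - y - 56)/(y^2 + 6*y + 8)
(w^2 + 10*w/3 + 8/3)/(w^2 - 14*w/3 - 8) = (w + 2)/(w - 6)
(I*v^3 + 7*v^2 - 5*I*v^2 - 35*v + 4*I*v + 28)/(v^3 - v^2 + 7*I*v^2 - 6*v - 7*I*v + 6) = (I*v^2 + v*(7 - 4*I) - 28)/(v^2 + 7*I*v - 6)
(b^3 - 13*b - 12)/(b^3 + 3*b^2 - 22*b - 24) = (b + 3)/(b + 6)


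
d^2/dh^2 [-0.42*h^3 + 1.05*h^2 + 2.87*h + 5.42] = 2.1 - 2.52*h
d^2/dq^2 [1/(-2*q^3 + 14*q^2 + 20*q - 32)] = ((3*q - 7)*(q^3 - 7*q^2 - 10*q + 16) - (-3*q^2 + 14*q + 10)^2)/(q^3 - 7*q^2 - 10*q + 16)^3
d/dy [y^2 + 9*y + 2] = 2*y + 9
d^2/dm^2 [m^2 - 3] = 2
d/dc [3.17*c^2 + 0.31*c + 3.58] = 6.34*c + 0.31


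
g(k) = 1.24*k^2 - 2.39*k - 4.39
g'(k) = 2.48*k - 2.39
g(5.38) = 18.64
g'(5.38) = 10.95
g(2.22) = -3.58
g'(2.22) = 3.12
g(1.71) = -4.85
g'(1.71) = 1.85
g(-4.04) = 25.50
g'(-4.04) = -12.41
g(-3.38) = 17.85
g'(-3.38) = -10.77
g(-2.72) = 11.28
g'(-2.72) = -9.14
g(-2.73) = 11.38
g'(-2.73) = -9.16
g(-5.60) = 47.88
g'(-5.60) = -16.28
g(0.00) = -4.39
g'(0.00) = -2.39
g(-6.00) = 54.59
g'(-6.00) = -17.27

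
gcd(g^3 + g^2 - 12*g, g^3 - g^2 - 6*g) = g^2 - 3*g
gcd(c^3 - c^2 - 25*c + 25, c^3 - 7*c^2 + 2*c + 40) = c - 5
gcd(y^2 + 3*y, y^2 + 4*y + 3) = y + 3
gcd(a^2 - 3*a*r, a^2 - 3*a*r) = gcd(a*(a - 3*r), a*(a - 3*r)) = -a^2 + 3*a*r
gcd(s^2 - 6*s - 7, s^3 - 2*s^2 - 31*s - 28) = s^2 - 6*s - 7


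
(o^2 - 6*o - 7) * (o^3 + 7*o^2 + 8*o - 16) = o^5 + o^4 - 41*o^3 - 113*o^2 + 40*o + 112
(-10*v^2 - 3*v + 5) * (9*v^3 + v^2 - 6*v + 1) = -90*v^5 - 37*v^4 + 102*v^3 + 13*v^2 - 33*v + 5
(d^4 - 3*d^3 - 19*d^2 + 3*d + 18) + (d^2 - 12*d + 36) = d^4 - 3*d^3 - 18*d^2 - 9*d + 54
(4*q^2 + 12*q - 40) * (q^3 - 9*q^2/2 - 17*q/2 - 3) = 4*q^5 - 6*q^4 - 128*q^3 + 66*q^2 + 304*q + 120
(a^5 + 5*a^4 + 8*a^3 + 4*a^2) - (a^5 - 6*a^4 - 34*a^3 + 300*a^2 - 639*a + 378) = 11*a^4 + 42*a^3 - 296*a^2 + 639*a - 378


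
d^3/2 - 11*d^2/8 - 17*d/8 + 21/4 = (d/2 + 1)*(d - 3)*(d - 7/4)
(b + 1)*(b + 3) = b^2 + 4*b + 3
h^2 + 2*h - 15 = (h - 3)*(h + 5)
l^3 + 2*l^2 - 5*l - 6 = (l - 2)*(l + 1)*(l + 3)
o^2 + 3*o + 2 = (o + 1)*(o + 2)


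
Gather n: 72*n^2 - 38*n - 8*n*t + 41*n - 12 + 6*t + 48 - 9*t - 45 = 72*n^2 + n*(3 - 8*t) - 3*t - 9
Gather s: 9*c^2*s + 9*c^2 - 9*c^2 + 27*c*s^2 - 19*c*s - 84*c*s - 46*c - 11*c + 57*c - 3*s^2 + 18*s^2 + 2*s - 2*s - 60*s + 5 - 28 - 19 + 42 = s^2*(27*c + 15) + s*(9*c^2 - 103*c - 60)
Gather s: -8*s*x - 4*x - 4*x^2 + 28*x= -8*s*x - 4*x^2 + 24*x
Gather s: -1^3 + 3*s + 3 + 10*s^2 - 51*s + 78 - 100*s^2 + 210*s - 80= -90*s^2 + 162*s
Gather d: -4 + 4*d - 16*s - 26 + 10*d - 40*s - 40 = 14*d - 56*s - 70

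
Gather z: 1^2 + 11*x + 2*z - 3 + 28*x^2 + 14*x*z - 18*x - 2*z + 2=28*x^2 + 14*x*z - 7*x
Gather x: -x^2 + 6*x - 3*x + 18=-x^2 + 3*x + 18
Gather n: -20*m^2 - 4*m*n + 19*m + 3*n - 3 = -20*m^2 + 19*m + n*(3 - 4*m) - 3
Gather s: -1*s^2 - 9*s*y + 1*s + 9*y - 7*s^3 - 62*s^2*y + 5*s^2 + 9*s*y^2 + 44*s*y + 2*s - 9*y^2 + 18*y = -7*s^3 + s^2*(4 - 62*y) + s*(9*y^2 + 35*y + 3) - 9*y^2 + 27*y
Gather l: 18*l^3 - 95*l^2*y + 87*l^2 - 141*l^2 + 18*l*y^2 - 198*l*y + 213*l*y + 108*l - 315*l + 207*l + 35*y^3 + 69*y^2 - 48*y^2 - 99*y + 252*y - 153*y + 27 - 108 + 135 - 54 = 18*l^3 + l^2*(-95*y - 54) + l*(18*y^2 + 15*y) + 35*y^3 + 21*y^2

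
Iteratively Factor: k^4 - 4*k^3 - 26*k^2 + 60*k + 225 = (k - 5)*(k^3 + k^2 - 21*k - 45) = (k - 5)^2*(k^2 + 6*k + 9) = (k - 5)^2*(k + 3)*(k + 3)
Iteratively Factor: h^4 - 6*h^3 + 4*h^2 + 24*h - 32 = (h + 2)*(h^3 - 8*h^2 + 20*h - 16) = (h - 2)*(h + 2)*(h^2 - 6*h + 8) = (h - 2)^2*(h + 2)*(h - 4)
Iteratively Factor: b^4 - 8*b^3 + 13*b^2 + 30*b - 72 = (b - 4)*(b^3 - 4*b^2 - 3*b + 18) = (b - 4)*(b - 3)*(b^2 - b - 6) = (b - 4)*(b - 3)*(b + 2)*(b - 3)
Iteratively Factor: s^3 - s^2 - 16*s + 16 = (s - 1)*(s^2 - 16) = (s - 1)*(s + 4)*(s - 4)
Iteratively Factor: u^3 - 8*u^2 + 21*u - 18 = (u - 3)*(u^2 - 5*u + 6) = (u - 3)^2*(u - 2)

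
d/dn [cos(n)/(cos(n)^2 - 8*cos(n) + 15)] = (cos(n)^2 - 15)*sin(n)/((cos(n) - 5)^2*(cos(n) - 3)^2)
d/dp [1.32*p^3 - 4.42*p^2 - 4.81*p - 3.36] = 3.96*p^2 - 8.84*p - 4.81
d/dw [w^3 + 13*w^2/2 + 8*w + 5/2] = 3*w^2 + 13*w + 8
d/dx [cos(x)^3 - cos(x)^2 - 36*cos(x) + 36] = (-3*cos(x)^2 + 2*cos(x) + 36)*sin(x)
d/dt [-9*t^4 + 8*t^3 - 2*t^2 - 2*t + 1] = -36*t^3 + 24*t^2 - 4*t - 2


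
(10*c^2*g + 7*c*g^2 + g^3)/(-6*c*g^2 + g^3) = (-10*c^2 - 7*c*g - g^2)/(g*(6*c - g))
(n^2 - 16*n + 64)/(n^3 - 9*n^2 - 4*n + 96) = (n - 8)/(n^2 - n - 12)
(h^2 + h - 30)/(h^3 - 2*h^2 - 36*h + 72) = (h - 5)/(h^2 - 8*h + 12)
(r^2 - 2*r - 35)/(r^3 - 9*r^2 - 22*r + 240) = (r - 7)/(r^2 - 14*r + 48)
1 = 1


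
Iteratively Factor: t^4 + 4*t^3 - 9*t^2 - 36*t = (t - 3)*(t^3 + 7*t^2 + 12*t) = (t - 3)*(t + 3)*(t^2 + 4*t) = (t - 3)*(t + 3)*(t + 4)*(t)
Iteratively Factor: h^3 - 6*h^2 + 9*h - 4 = (h - 1)*(h^2 - 5*h + 4) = (h - 1)^2*(h - 4)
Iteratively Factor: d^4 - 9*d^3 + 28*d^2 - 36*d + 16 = (d - 2)*(d^3 - 7*d^2 + 14*d - 8) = (d - 2)*(d - 1)*(d^2 - 6*d + 8) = (d - 4)*(d - 2)*(d - 1)*(d - 2)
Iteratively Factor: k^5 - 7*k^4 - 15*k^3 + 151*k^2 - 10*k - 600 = (k + 2)*(k^4 - 9*k^3 + 3*k^2 + 145*k - 300) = (k + 2)*(k + 4)*(k^3 - 13*k^2 + 55*k - 75) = (k - 5)*(k + 2)*(k + 4)*(k^2 - 8*k + 15) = (k - 5)*(k - 3)*(k + 2)*(k + 4)*(k - 5)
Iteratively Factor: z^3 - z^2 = (z)*(z^2 - z) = z*(z - 1)*(z)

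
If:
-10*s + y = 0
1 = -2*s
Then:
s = -1/2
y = -5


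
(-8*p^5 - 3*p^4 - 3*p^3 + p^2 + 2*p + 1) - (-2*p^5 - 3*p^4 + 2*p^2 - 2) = -6*p^5 - 3*p^3 - p^2 + 2*p + 3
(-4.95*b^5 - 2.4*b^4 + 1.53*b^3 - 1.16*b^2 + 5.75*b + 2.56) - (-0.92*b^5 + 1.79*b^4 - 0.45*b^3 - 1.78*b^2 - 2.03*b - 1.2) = -4.03*b^5 - 4.19*b^4 + 1.98*b^3 + 0.62*b^2 + 7.78*b + 3.76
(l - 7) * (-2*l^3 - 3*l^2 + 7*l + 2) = -2*l^4 + 11*l^3 + 28*l^2 - 47*l - 14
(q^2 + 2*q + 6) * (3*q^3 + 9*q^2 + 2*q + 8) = 3*q^5 + 15*q^4 + 38*q^3 + 66*q^2 + 28*q + 48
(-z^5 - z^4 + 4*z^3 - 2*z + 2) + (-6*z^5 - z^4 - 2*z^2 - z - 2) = -7*z^5 - 2*z^4 + 4*z^3 - 2*z^2 - 3*z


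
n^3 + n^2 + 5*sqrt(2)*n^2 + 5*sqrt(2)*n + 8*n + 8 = (n + 1)*(n + sqrt(2))*(n + 4*sqrt(2))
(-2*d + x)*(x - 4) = -2*d*x + 8*d + x^2 - 4*x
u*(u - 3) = u^2 - 3*u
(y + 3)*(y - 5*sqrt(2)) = y^2 - 5*sqrt(2)*y + 3*y - 15*sqrt(2)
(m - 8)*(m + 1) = m^2 - 7*m - 8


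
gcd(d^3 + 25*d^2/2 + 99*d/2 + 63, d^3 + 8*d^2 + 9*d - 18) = d^2 + 9*d + 18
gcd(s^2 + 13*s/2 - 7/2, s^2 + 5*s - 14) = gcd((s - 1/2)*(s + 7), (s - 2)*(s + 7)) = s + 7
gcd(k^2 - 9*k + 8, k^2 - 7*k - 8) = k - 8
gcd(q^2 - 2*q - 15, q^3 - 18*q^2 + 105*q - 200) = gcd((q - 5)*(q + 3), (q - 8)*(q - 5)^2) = q - 5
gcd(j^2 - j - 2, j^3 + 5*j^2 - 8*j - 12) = j^2 - j - 2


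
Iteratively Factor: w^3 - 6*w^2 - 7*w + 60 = (w + 3)*(w^2 - 9*w + 20) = (w - 5)*(w + 3)*(w - 4)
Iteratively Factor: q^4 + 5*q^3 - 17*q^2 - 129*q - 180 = (q + 3)*(q^3 + 2*q^2 - 23*q - 60) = (q + 3)^2*(q^2 - q - 20) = (q - 5)*(q + 3)^2*(q + 4)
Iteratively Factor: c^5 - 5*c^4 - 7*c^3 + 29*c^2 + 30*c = (c - 5)*(c^4 - 7*c^2 - 6*c) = (c - 5)*(c - 3)*(c^3 + 3*c^2 + 2*c) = (c - 5)*(c - 3)*(c + 2)*(c^2 + c) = (c - 5)*(c - 3)*(c + 1)*(c + 2)*(c)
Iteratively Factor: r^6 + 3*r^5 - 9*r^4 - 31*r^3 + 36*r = (r)*(r^5 + 3*r^4 - 9*r^3 - 31*r^2 + 36) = r*(r - 3)*(r^4 + 6*r^3 + 9*r^2 - 4*r - 12) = r*(r - 3)*(r + 3)*(r^3 + 3*r^2 - 4) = r*(r - 3)*(r - 1)*(r + 3)*(r^2 + 4*r + 4) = r*(r - 3)*(r - 1)*(r + 2)*(r + 3)*(r + 2)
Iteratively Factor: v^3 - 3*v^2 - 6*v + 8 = (v - 4)*(v^2 + v - 2) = (v - 4)*(v - 1)*(v + 2)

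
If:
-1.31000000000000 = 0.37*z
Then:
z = -3.54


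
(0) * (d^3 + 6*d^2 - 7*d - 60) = 0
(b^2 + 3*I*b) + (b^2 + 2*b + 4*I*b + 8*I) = 2*b^2 + 2*b + 7*I*b + 8*I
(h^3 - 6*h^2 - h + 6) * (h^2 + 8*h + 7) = h^5 + 2*h^4 - 42*h^3 - 44*h^2 + 41*h + 42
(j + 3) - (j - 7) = 10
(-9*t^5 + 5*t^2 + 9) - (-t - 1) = -9*t^5 + 5*t^2 + t + 10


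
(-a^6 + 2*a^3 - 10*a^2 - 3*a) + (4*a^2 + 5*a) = -a^6 + 2*a^3 - 6*a^2 + 2*a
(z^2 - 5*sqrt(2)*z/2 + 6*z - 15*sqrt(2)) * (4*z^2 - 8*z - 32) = 4*z^4 - 10*sqrt(2)*z^3 + 16*z^3 - 80*z^2 - 40*sqrt(2)*z^2 - 192*z + 200*sqrt(2)*z + 480*sqrt(2)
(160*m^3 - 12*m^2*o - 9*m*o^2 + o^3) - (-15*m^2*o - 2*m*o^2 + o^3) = 160*m^3 + 3*m^2*o - 7*m*o^2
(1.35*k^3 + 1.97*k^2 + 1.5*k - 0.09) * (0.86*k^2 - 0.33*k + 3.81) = 1.161*k^5 + 1.2487*k^4 + 5.7834*k^3 + 6.9333*k^2 + 5.7447*k - 0.3429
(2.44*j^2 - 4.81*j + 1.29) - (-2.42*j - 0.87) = 2.44*j^2 - 2.39*j + 2.16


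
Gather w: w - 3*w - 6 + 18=12 - 2*w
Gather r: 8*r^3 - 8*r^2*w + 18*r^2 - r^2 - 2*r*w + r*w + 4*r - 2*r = 8*r^3 + r^2*(17 - 8*w) + r*(2 - w)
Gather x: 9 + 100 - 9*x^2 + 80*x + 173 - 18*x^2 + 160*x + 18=-27*x^2 + 240*x + 300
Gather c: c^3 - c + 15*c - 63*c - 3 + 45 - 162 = c^3 - 49*c - 120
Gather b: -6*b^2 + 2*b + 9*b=-6*b^2 + 11*b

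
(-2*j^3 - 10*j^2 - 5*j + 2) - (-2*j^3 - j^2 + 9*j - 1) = -9*j^2 - 14*j + 3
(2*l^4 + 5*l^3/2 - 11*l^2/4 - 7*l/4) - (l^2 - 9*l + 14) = 2*l^4 + 5*l^3/2 - 15*l^2/4 + 29*l/4 - 14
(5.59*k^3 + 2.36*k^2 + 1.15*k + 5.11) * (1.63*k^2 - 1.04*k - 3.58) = 9.1117*k^5 - 1.9668*k^4 - 20.5921*k^3 - 1.3155*k^2 - 9.4314*k - 18.2938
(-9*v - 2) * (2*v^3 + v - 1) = -18*v^4 - 4*v^3 - 9*v^2 + 7*v + 2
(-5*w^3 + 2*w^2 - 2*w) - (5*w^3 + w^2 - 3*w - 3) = -10*w^3 + w^2 + w + 3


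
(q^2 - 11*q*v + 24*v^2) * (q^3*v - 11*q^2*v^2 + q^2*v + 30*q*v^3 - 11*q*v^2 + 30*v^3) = q^5*v - 22*q^4*v^2 + q^4*v + 175*q^3*v^3 - 22*q^3*v^2 - 594*q^2*v^4 + 175*q^2*v^3 + 720*q*v^5 - 594*q*v^4 + 720*v^5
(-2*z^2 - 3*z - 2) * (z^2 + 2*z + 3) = -2*z^4 - 7*z^3 - 14*z^2 - 13*z - 6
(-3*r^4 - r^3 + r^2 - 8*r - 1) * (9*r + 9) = -27*r^5 - 36*r^4 - 63*r^2 - 81*r - 9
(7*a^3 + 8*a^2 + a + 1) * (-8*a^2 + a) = -56*a^5 - 57*a^4 - 7*a^2 + a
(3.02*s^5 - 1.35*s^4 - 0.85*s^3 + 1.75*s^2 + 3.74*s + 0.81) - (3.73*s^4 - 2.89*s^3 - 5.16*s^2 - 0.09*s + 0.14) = 3.02*s^5 - 5.08*s^4 + 2.04*s^3 + 6.91*s^2 + 3.83*s + 0.67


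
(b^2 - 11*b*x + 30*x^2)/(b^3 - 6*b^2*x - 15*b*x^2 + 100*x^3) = (-b + 6*x)/(-b^2 + b*x + 20*x^2)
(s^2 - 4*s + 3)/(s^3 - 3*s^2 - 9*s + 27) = (s - 1)/(s^2 - 9)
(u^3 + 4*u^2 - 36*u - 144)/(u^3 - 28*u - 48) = (u + 6)/(u + 2)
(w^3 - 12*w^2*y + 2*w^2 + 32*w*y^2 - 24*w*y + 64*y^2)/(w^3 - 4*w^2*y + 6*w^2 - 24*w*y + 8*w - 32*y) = (w - 8*y)/(w + 4)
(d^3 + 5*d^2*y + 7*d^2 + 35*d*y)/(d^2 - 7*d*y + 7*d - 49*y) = d*(-d - 5*y)/(-d + 7*y)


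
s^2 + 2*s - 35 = (s - 5)*(s + 7)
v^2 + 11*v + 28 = (v + 4)*(v + 7)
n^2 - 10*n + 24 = (n - 6)*(n - 4)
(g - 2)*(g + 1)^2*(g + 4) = g^4 + 4*g^3 - 3*g^2 - 14*g - 8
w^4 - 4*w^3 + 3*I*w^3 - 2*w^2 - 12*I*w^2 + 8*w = w*(w - 4)*(w + I)*(w + 2*I)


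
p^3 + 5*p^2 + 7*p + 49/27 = (p + 1/3)*(p + 7/3)^2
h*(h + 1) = h^2 + h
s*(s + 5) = s^2 + 5*s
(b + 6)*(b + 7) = b^2 + 13*b + 42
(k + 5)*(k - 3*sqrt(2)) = k^2 - 3*sqrt(2)*k + 5*k - 15*sqrt(2)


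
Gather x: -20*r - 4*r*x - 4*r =-4*r*x - 24*r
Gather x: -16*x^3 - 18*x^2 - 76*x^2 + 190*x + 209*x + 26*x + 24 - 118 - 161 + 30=-16*x^3 - 94*x^2 + 425*x - 225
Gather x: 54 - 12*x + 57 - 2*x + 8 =119 - 14*x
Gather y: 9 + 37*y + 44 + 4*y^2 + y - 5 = 4*y^2 + 38*y + 48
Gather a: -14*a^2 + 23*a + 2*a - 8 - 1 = -14*a^2 + 25*a - 9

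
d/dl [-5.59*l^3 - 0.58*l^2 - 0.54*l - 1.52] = -16.77*l^2 - 1.16*l - 0.54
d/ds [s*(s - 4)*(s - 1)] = 3*s^2 - 10*s + 4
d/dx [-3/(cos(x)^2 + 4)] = -12*sin(2*x)/(cos(2*x) + 9)^2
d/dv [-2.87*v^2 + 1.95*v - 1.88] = 1.95 - 5.74*v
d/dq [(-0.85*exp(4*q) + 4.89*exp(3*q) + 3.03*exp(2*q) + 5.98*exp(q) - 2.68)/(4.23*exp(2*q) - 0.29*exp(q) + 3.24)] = (-7.191*exp(5*q) + 21.4242*exp(4*q) - 13.8522*exp(3*q) + 21.3567*exp(2*q) + 42.3072*exp(q) + 18.598)*exp(q)/(17.8929*exp(4*q) - 2.4534*exp(3*q) + 27.4945*exp(2*q) - 1.8792*exp(q) + 10.4976)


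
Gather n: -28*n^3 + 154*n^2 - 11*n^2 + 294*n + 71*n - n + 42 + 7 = -28*n^3 + 143*n^2 + 364*n + 49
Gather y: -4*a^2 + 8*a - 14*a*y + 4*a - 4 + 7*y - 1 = -4*a^2 + 12*a + y*(7 - 14*a) - 5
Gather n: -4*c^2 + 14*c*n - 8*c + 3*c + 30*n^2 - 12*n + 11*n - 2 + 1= -4*c^2 - 5*c + 30*n^2 + n*(14*c - 1) - 1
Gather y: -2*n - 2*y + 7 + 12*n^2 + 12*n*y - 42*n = 12*n^2 - 44*n + y*(12*n - 2) + 7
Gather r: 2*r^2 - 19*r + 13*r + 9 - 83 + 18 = 2*r^2 - 6*r - 56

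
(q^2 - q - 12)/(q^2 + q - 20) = (q + 3)/(q + 5)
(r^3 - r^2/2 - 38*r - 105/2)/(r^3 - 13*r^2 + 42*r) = (2*r^2 + 13*r + 15)/(2*r*(r - 6))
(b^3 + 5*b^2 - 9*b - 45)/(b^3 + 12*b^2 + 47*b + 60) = (b - 3)/(b + 4)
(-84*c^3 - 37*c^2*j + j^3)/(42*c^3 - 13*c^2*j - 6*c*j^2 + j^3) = (-4*c - j)/(2*c - j)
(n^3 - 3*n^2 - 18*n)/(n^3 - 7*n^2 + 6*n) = (n + 3)/(n - 1)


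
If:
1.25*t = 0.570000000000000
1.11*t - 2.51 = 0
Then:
No Solution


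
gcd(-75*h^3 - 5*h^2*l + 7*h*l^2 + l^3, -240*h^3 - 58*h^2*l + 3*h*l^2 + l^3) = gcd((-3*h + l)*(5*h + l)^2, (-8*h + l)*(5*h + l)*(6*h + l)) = 5*h + l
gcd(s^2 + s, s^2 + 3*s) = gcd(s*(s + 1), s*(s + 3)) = s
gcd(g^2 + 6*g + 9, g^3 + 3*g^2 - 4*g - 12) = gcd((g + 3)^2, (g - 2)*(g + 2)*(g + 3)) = g + 3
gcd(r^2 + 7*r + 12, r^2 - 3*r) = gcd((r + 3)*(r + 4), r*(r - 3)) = 1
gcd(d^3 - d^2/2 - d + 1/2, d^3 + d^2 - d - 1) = d^2 - 1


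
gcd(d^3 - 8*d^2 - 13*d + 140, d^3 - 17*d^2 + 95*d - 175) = d^2 - 12*d + 35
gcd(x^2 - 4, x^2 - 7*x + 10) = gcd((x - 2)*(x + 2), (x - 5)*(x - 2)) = x - 2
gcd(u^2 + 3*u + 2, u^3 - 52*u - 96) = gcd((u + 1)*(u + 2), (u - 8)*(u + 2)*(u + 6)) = u + 2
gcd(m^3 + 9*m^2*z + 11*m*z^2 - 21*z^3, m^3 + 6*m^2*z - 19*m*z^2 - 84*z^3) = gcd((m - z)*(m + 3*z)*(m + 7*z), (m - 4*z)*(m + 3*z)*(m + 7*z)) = m^2 + 10*m*z + 21*z^2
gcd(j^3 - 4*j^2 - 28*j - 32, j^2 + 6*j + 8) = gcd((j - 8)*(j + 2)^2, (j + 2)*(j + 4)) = j + 2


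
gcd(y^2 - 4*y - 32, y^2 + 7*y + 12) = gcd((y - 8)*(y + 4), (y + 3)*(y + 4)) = y + 4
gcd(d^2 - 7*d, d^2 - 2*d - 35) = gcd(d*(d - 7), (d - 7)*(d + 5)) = d - 7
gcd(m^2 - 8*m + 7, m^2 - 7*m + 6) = m - 1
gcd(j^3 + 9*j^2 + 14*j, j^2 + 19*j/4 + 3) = 1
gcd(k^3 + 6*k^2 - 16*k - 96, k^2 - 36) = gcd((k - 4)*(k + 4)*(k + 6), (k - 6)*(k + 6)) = k + 6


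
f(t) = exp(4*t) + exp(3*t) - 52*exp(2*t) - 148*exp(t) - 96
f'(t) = 4*exp(4*t) + 3*exp(3*t) - 104*exp(2*t) - 148*exp(t)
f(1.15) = -951.09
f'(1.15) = -1012.29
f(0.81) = -654.56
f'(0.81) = -722.00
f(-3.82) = -99.27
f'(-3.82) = -3.30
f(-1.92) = -118.81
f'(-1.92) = -23.92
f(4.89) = 313875271.18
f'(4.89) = 1255048697.84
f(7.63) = 17983454682938.80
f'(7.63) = 71925530846234.80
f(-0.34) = -227.07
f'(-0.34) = -155.92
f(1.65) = -1400.22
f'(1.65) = -226.44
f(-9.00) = -96.02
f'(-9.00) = -0.02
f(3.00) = 146810.92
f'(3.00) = 630399.16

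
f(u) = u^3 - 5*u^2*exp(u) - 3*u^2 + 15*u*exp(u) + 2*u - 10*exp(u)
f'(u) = -5*u^2*exp(u) + 3*u^2 + 5*u*exp(u) - 6*u + 5*exp(u) + 2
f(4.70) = -5444.91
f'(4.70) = -8970.10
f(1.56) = 5.48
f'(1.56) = 2.95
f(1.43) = 4.77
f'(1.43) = 7.60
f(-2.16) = -35.97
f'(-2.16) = 25.60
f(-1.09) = -17.90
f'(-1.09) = 9.96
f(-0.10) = -10.68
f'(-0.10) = 6.66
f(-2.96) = -63.23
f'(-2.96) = 43.27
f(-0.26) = -11.72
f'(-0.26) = 6.36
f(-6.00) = -336.69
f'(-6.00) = 145.49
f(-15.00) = -4080.00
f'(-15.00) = 767.00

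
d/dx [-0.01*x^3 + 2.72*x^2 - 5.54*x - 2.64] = -0.03*x^2 + 5.44*x - 5.54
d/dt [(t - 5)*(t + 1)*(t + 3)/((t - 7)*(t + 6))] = (t^4 - 2*t^3 - 108*t^2 + 114*t + 699)/(t^4 - 2*t^3 - 83*t^2 + 84*t + 1764)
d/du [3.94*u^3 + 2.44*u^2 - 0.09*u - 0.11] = 11.82*u^2 + 4.88*u - 0.09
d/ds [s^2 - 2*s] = 2*s - 2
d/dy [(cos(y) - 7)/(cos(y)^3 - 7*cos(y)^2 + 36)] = (199*cos(y)/2 - 14*cos(2*y) + cos(3*y)/2 - 50)*sin(y)/(cos(y)^3 - 7*cos(y)^2 + 36)^2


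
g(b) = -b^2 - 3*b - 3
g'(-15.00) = 27.00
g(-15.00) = -183.00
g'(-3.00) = 3.00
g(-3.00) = -3.00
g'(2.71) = -8.42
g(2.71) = -18.47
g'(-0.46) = -2.08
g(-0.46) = -1.83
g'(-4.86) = 6.72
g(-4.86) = -12.04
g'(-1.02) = -0.96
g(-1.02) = -0.98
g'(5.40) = -13.80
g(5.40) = -48.36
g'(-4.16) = 5.32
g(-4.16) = -7.83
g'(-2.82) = 2.64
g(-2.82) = -2.49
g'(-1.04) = -0.92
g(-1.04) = -0.96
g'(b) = -2*b - 3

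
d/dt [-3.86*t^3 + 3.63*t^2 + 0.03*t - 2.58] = -11.58*t^2 + 7.26*t + 0.03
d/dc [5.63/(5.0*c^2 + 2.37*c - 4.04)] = (-56.3*c - 13.3431)/(5.0*c^2 + 2.37*c - 4.04)^2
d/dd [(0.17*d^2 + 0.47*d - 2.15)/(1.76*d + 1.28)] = (0.2992*d^2 + 0.4352*d + 4.3856)/(3.0976*d^2 + 4.5056*d + 1.6384)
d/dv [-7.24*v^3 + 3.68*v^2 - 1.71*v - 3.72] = -21.72*v^2 + 7.36*v - 1.71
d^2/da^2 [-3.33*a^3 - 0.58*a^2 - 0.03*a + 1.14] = -19.98*a - 1.16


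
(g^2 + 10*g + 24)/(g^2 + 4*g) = (g + 6)/g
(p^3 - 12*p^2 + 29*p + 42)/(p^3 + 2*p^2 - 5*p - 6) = (p^2 - 13*p + 42)/(p^2 + p - 6)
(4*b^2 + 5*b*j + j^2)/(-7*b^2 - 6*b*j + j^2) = (-4*b - j)/(7*b - j)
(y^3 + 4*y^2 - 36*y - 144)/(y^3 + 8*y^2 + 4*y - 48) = (y - 6)/(y - 2)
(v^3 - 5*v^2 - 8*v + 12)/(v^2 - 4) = (v^2 - 7*v + 6)/(v - 2)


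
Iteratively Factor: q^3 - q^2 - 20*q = (q)*(q^2 - q - 20) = q*(q + 4)*(q - 5)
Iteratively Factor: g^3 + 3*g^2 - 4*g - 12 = (g + 2)*(g^2 + g - 6) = (g - 2)*(g + 2)*(g + 3)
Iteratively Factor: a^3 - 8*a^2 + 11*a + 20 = (a + 1)*(a^2 - 9*a + 20) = (a - 5)*(a + 1)*(a - 4)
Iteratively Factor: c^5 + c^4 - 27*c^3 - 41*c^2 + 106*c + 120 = (c - 2)*(c^4 + 3*c^3 - 21*c^2 - 83*c - 60) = (c - 5)*(c - 2)*(c^3 + 8*c^2 + 19*c + 12) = (c - 5)*(c - 2)*(c + 4)*(c^2 + 4*c + 3) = (c - 5)*(c - 2)*(c + 3)*(c + 4)*(c + 1)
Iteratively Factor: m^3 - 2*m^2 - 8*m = (m)*(m^2 - 2*m - 8) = m*(m + 2)*(m - 4)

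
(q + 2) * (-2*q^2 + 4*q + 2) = -2*q^3 + 10*q + 4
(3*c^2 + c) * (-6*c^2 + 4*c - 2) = -18*c^4 + 6*c^3 - 2*c^2 - 2*c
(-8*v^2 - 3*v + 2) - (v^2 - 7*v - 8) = -9*v^2 + 4*v + 10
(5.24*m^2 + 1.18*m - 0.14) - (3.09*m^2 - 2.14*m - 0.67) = 2.15*m^2 + 3.32*m + 0.53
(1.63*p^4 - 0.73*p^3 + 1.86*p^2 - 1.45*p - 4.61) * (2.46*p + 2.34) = 4.0098*p^5 + 2.0184*p^4 + 2.8674*p^3 + 0.785400000000001*p^2 - 14.7336*p - 10.7874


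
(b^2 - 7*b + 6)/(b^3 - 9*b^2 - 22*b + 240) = (b - 1)/(b^2 - 3*b - 40)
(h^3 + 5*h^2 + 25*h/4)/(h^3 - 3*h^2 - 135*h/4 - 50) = h/(h - 8)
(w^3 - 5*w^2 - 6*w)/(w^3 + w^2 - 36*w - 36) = w/(w + 6)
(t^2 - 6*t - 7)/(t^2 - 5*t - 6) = (t - 7)/(t - 6)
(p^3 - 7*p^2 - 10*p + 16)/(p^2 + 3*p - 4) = (p^2 - 6*p - 16)/(p + 4)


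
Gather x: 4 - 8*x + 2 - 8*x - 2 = 4 - 16*x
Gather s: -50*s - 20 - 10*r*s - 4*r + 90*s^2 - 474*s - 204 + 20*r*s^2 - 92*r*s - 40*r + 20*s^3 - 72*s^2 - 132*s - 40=-44*r + 20*s^3 + s^2*(20*r + 18) + s*(-102*r - 656) - 264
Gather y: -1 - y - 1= -y - 2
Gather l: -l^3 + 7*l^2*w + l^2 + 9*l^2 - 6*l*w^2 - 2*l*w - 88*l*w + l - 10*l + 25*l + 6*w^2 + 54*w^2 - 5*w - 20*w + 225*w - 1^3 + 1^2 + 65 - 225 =-l^3 + l^2*(7*w + 10) + l*(-6*w^2 - 90*w + 16) + 60*w^2 + 200*w - 160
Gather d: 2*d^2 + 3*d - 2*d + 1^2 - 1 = 2*d^2 + d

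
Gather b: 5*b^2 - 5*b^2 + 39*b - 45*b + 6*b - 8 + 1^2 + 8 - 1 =0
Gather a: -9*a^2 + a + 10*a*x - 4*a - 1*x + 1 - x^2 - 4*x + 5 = -9*a^2 + a*(10*x - 3) - x^2 - 5*x + 6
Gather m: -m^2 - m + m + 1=1 - m^2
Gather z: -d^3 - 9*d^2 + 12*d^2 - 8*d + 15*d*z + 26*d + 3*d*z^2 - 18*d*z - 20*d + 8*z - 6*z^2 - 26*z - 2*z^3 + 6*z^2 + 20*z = -d^3 + 3*d^2 + 3*d*z^2 - 2*d - 2*z^3 + z*(2 - 3*d)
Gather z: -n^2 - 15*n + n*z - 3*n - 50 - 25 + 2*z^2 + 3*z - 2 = -n^2 - 18*n + 2*z^2 + z*(n + 3) - 77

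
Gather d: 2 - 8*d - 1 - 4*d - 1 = -12*d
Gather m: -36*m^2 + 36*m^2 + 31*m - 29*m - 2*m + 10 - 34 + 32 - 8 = 0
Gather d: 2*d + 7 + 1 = 2*d + 8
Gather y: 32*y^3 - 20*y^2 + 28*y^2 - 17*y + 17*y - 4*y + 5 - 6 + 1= 32*y^3 + 8*y^2 - 4*y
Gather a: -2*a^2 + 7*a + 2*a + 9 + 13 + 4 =-2*a^2 + 9*a + 26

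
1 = 1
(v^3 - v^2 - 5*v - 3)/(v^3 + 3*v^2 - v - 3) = (v^2 - 2*v - 3)/(v^2 + 2*v - 3)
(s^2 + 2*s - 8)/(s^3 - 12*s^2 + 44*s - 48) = (s + 4)/(s^2 - 10*s + 24)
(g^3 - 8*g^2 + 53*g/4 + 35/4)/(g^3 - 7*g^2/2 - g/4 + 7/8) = 2*(g - 5)/(2*g - 1)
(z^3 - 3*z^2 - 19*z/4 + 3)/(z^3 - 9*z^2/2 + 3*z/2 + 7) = (4*z^3 - 12*z^2 - 19*z + 12)/(2*(2*z^3 - 9*z^2 + 3*z + 14))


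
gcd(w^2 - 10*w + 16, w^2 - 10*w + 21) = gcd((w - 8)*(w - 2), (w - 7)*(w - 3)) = 1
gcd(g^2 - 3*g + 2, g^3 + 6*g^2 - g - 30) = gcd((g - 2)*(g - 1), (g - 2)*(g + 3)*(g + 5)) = g - 2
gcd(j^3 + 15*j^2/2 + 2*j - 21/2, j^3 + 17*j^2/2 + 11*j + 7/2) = j + 7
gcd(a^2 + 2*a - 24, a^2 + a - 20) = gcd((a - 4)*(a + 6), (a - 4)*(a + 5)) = a - 4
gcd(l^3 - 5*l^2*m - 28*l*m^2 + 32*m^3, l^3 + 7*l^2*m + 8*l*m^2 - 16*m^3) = l^2 + 3*l*m - 4*m^2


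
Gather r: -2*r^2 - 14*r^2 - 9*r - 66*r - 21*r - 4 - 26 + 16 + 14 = -16*r^2 - 96*r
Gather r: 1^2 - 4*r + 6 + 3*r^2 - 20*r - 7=3*r^2 - 24*r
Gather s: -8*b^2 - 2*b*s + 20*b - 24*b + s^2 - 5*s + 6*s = -8*b^2 - 4*b + s^2 + s*(1 - 2*b)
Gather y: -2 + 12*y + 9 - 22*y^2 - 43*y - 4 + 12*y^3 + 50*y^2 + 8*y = 12*y^3 + 28*y^2 - 23*y + 3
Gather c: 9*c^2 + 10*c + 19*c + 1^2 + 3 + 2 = 9*c^2 + 29*c + 6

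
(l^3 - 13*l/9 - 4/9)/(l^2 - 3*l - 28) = (-9*l^3 + 13*l + 4)/(9*(-l^2 + 3*l + 28))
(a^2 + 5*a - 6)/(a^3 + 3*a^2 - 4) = (a + 6)/(a^2 + 4*a + 4)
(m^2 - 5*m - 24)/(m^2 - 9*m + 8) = (m + 3)/(m - 1)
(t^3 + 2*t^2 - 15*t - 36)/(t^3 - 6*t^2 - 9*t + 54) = (t^2 - t - 12)/(t^2 - 9*t + 18)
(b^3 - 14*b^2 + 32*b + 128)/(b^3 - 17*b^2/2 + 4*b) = 2*(b^2 - 6*b - 16)/(b*(2*b - 1))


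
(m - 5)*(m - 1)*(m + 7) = m^3 + m^2 - 37*m + 35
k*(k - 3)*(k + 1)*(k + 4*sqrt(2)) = k^4 - 2*k^3 + 4*sqrt(2)*k^3 - 8*sqrt(2)*k^2 - 3*k^2 - 12*sqrt(2)*k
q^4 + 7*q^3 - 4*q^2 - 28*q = q*(q - 2)*(q + 2)*(q + 7)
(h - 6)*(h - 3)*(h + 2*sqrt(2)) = h^3 - 9*h^2 + 2*sqrt(2)*h^2 - 18*sqrt(2)*h + 18*h + 36*sqrt(2)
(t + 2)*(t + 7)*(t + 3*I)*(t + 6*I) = t^4 + 9*t^3 + 9*I*t^3 - 4*t^2 + 81*I*t^2 - 162*t + 126*I*t - 252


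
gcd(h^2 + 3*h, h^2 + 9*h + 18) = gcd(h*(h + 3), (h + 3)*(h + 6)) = h + 3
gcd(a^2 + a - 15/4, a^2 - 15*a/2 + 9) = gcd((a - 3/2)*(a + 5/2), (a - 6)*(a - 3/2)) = a - 3/2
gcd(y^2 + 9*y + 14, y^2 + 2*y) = y + 2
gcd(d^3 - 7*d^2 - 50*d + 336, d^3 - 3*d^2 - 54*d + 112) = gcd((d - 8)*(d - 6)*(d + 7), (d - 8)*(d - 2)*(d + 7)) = d^2 - d - 56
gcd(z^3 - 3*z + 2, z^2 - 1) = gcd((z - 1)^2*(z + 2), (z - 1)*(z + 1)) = z - 1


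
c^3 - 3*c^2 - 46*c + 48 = (c - 8)*(c - 1)*(c + 6)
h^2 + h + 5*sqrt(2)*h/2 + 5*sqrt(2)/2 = (h + 1)*(h + 5*sqrt(2)/2)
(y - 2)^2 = y^2 - 4*y + 4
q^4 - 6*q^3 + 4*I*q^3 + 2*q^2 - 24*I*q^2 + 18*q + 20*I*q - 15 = (q - 5)*(q - 1)*(q + I)*(q + 3*I)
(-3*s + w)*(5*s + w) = -15*s^2 + 2*s*w + w^2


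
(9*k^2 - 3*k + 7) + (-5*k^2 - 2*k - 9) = 4*k^2 - 5*k - 2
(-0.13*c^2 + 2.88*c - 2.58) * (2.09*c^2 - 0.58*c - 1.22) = -0.2717*c^4 + 6.0946*c^3 - 6.904*c^2 - 2.0172*c + 3.1476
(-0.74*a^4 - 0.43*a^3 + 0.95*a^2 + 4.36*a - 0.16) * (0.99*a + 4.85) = -0.7326*a^5 - 4.0147*a^4 - 1.145*a^3 + 8.9239*a^2 + 20.9876*a - 0.776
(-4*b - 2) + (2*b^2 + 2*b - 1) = 2*b^2 - 2*b - 3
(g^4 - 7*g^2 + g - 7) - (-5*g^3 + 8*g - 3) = g^4 + 5*g^3 - 7*g^2 - 7*g - 4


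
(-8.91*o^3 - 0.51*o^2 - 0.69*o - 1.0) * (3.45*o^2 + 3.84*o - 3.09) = -30.7395*o^5 - 35.9739*o^4 + 23.193*o^3 - 4.5237*o^2 - 1.7079*o + 3.09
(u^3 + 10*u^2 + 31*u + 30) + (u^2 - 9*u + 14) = u^3 + 11*u^2 + 22*u + 44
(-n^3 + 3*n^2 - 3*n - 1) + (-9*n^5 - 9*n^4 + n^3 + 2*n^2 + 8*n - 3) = -9*n^5 - 9*n^4 + 5*n^2 + 5*n - 4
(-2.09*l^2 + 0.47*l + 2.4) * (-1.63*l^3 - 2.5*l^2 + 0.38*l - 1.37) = 3.4067*l^5 + 4.4589*l^4 - 5.8812*l^3 - 2.9581*l^2 + 0.2681*l - 3.288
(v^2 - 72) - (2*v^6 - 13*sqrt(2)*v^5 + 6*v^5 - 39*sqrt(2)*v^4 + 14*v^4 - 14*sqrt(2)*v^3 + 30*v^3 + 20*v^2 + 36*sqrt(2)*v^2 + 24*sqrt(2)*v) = -2*v^6 - 6*v^5 + 13*sqrt(2)*v^5 - 14*v^4 + 39*sqrt(2)*v^4 - 30*v^3 + 14*sqrt(2)*v^3 - 36*sqrt(2)*v^2 - 19*v^2 - 24*sqrt(2)*v - 72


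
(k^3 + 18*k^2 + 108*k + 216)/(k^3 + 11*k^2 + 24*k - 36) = (k + 6)/(k - 1)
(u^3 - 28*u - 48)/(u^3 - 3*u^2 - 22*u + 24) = (u + 2)/(u - 1)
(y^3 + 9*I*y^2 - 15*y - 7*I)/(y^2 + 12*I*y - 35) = (y^2 + 2*I*y - 1)/(y + 5*I)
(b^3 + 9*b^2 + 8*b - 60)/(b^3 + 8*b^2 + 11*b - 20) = (b^2 + 4*b - 12)/(b^2 + 3*b - 4)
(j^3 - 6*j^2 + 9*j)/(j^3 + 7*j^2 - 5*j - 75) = j*(j - 3)/(j^2 + 10*j + 25)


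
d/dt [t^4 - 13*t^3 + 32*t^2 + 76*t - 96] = 4*t^3 - 39*t^2 + 64*t + 76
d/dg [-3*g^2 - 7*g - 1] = -6*g - 7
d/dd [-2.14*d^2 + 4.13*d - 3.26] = 4.13 - 4.28*d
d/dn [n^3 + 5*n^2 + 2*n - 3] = 3*n^2 + 10*n + 2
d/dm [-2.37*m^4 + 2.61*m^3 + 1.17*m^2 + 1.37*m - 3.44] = -9.48*m^3 + 7.83*m^2 + 2.34*m + 1.37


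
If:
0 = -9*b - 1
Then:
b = -1/9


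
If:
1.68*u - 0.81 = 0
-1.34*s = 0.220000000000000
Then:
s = -0.16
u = 0.48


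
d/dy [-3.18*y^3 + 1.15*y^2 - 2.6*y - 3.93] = -9.54*y^2 + 2.3*y - 2.6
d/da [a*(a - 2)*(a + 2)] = 3*a^2 - 4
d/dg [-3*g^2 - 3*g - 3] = -6*g - 3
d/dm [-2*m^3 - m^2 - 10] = 2*m*(-3*m - 1)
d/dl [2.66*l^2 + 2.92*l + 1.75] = 5.32*l + 2.92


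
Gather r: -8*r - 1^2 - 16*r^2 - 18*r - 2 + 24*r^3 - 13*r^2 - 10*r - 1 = 24*r^3 - 29*r^2 - 36*r - 4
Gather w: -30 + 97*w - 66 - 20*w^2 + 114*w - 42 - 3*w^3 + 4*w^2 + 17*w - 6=-3*w^3 - 16*w^2 + 228*w - 144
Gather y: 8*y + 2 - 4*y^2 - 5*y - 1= -4*y^2 + 3*y + 1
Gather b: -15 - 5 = -20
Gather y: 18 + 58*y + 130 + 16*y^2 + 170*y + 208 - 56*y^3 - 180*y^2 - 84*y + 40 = -56*y^3 - 164*y^2 + 144*y + 396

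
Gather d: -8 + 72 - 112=-48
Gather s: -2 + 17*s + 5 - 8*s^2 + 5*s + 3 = -8*s^2 + 22*s + 6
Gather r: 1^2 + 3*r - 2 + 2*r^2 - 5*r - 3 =2*r^2 - 2*r - 4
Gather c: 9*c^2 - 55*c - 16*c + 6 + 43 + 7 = 9*c^2 - 71*c + 56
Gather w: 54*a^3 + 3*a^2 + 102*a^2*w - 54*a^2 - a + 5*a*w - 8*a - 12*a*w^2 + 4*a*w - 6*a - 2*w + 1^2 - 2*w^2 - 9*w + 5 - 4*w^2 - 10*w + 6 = 54*a^3 - 51*a^2 - 15*a + w^2*(-12*a - 6) + w*(102*a^2 + 9*a - 21) + 12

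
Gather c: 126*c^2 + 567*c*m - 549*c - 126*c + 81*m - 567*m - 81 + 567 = 126*c^2 + c*(567*m - 675) - 486*m + 486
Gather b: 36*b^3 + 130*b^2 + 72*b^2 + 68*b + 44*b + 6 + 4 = 36*b^3 + 202*b^2 + 112*b + 10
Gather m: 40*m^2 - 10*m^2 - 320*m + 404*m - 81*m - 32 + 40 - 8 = 30*m^2 + 3*m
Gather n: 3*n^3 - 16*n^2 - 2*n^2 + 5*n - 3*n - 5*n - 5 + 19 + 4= 3*n^3 - 18*n^2 - 3*n + 18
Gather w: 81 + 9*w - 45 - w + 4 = 8*w + 40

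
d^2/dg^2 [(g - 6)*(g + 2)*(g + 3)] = 6*g - 2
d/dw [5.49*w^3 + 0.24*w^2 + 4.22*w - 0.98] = 16.47*w^2 + 0.48*w + 4.22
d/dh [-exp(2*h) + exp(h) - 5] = (1 - 2*exp(h))*exp(h)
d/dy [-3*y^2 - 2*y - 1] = -6*y - 2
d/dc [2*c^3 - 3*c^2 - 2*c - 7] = 6*c^2 - 6*c - 2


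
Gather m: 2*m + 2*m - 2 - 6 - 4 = 4*m - 12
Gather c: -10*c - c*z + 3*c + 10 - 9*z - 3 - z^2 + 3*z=c*(-z - 7) - z^2 - 6*z + 7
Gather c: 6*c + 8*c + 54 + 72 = 14*c + 126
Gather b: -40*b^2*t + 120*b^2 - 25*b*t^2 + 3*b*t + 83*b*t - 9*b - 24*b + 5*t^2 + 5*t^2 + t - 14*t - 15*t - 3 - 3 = b^2*(120 - 40*t) + b*(-25*t^2 + 86*t - 33) + 10*t^2 - 28*t - 6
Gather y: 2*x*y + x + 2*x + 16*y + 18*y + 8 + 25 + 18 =3*x + y*(2*x + 34) + 51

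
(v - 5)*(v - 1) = v^2 - 6*v + 5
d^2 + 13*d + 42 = (d + 6)*(d + 7)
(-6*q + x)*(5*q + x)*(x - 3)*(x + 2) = -30*q^2*x^2 + 30*q^2*x + 180*q^2 - q*x^3 + q*x^2 + 6*q*x + x^4 - x^3 - 6*x^2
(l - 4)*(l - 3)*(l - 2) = l^3 - 9*l^2 + 26*l - 24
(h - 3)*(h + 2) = h^2 - h - 6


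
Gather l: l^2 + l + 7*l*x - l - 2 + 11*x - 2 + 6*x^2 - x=l^2 + 7*l*x + 6*x^2 + 10*x - 4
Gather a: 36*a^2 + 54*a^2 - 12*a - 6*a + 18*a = 90*a^2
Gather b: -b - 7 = -b - 7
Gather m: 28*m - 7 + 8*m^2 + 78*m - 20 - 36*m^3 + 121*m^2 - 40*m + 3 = -36*m^3 + 129*m^2 + 66*m - 24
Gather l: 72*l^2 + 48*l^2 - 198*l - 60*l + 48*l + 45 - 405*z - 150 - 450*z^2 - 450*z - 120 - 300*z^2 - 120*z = 120*l^2 - 210*l - 750*z^2 - 975*z - 225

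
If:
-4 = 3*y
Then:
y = -4/3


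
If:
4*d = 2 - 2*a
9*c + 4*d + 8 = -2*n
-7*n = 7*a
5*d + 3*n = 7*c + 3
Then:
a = 131/155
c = -114/155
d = 12/155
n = -131/155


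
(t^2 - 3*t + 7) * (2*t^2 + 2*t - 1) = 2*t^4 - 4*t^3 + 7*t^2 + 17*t - 7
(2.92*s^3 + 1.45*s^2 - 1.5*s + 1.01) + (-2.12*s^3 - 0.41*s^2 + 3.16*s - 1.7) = 0.8*s^3 + 1.04*s^2 + 1.66*s - 0.69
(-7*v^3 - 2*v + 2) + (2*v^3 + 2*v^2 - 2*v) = -5*v^3 + 2*v^2 - 4*v + 2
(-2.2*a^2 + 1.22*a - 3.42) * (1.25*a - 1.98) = -2.75*a^3 + 5.881*a^2 - 6.6906*a + 6.7716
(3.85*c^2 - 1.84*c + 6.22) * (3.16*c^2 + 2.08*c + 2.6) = 12.166*c^4 + 2.1936*c^3 + 25.838*c^2 + 8.1536*c + 16.172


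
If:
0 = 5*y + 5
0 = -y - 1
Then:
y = -1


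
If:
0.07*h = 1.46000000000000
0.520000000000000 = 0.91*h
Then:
No Solution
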